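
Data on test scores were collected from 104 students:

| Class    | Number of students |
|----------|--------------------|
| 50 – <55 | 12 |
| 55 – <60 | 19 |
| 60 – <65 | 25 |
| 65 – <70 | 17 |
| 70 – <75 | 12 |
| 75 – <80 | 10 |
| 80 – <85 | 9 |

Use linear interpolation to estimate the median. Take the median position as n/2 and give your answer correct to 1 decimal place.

64.2

Cumulative frequencies: 12, 31, 56, 73, 85, 95, 104
n = 104; position = n/2 = 52.
This falls in the class 60 – <65: L = 60, F = 31, f = 25, h = 5.
Median ≈ 60 + ((52 − 31) / 25) × 5 = 64.2000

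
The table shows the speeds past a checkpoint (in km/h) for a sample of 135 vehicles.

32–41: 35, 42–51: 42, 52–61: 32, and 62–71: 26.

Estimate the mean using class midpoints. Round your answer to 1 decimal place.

Midpoints: 36.5, 46.5, 56.5, 66.5
Σfm = 35×36.5 + 42×46.5 + 32×56.5 + 26×66.5 = 6767.5
n = Σf = 135
Mean = 6767.5 / 135 = 50.1296

50.1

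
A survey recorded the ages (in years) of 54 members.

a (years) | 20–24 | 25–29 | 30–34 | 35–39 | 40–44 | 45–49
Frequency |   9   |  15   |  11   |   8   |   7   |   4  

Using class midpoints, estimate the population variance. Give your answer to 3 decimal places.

56.936

Midpoints: 22, 27, 32, 37, 42, 47
n = 54, Σfm = 1733, mean = 32.0926
Σfm² = 58691
Σf(m − x̄)² = Σfm² − (Σfm)²/n = 58691 − 1733²/54 = 3074.5370
Population variance = 3074.5370 / 54 = 56.9359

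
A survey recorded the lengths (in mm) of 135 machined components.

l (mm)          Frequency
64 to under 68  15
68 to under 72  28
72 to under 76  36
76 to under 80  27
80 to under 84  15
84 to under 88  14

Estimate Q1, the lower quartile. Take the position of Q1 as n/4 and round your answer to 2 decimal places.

70.68

Cumulative frequencies: 15, 43, 79, 106, 121, 135
n = 135; position = n/4 = 33.75.
This falls in the class 68 to under 72: L = 68, F = 15, f = 28, h = 4.
Lower quartile ≈ 68 + ((33.75 − 15) / 28) × 4 = 70.6786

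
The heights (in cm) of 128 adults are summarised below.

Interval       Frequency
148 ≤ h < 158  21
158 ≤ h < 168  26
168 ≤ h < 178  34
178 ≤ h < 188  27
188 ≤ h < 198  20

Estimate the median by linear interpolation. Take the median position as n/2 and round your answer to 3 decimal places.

Cumulative frequencies: 21, 47, 81, 108, 128
n = 128; position = n/2 = 64.
This falls in the class 168 ≤ h < 178: L = 168, F = 47, f = 34, h = 10.
Median ≈ 168 + ((64 − 47) / 34) × 10 = 173.0000

173.000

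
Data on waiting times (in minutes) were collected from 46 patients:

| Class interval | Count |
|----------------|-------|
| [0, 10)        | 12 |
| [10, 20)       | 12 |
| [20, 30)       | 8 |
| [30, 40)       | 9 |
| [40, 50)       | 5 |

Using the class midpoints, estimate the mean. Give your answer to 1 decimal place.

21.3

Midpoints: 5, 15, 25, 35, 45
Σfm = 12×5 + 12×15 + 8×25 + 9×35 + 5×45 = 980
n = Σf = 46
Mean = 980 / 46 = 21.3043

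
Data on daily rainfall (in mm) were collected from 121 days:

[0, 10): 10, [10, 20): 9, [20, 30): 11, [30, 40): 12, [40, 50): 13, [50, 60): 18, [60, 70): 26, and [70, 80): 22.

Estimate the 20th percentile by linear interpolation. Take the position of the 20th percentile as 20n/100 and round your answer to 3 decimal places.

24.727

Cumulative frequencies: 10, 19, 30, 42, 55, 73, 99, 121
n = 121; position = 20n/100 = 24.2.
This falls in the class [20, 30): L = 20, F = 19, f = 11, h = 10.
20th percentile ≈ 20 + ((24.2 − 19) / 11) × 10 = 24.7273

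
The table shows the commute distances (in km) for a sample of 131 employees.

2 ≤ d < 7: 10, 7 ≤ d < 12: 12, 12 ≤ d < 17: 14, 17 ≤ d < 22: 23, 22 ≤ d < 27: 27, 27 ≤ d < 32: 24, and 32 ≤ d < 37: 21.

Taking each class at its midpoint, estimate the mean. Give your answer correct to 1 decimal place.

22.2

Midpoints: 4.5, 9.5, 14.5, 19.5, 24.5, 29.5, 34.5
Σfm = 10×4.5 + 12×9.5 + 14×14.5 + 23×19.5 + 27×24.5 + 24×29.5 + 21×34.5 = 2904.5
n = Σf = 131
Mean = 2904.5 / 131 = 22.1718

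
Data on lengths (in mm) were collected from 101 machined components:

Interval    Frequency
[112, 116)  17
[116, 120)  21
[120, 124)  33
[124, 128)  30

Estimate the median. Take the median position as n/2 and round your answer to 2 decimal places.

Cumulative frequencies: 17, 38, 71, 101
n = 101; position = n/2 = 50.5.
This falls in the class [120, 124): L = 120, F = 38, f = 33, h = 4.
Median ≈ 120 + ((50.5 − 38) / 33) × 4 = 121.5152

121.52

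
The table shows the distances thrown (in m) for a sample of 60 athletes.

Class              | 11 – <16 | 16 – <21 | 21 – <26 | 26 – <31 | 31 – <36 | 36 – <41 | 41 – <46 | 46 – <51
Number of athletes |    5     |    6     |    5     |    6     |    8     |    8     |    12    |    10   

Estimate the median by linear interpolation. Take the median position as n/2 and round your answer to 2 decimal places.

Cumulative frequencies: 5, 11, 16, 22, 30, 38, 50, 60
n = 60; position = n/2 = 30.
This falls in the class 31 – <36: L = 31, F = 22, f = 8, h = 5.
Median ≈ 31 + ((30 − 22) / 8) × 5 = 36.0000

36.00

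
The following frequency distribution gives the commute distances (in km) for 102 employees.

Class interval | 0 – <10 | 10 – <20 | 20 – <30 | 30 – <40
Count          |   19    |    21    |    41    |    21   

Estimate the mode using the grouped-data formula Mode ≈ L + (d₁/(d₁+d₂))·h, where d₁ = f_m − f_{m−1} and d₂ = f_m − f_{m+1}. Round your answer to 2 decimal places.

Modal class: 20 – <30 (highest frequency 41).
d₁ = 41 − 21 = 20, d₂ = 41 − 21 = 20
Mode ≈ 20 + (20/(20+20)) × 10 = 20 + 5.0000 = 25.0000

25.00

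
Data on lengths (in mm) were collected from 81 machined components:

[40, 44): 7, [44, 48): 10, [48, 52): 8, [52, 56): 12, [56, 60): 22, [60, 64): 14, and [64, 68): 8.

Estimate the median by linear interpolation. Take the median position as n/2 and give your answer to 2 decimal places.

Cumulative frequencies: 7, 17, 25, 37, 59, 73, 81
n = 81; position = n/2 = 40.5.
This falls in the class [56, 60): L = 56, F = 37, f = 22, h = 4.
Median ≈ 56 + ((40.5 − 37) / 22) × 4 = 56.6364

56.64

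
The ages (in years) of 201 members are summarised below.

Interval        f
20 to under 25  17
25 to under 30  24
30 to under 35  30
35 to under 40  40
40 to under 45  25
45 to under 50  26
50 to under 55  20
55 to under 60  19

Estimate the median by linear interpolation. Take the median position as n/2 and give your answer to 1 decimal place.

38.7

Cumulative frequencies: 17, 41, 71, 111, 136, 162, 182, 201
n = 201; position = n/2 = 100.5.
This falls in the class 35 to under 40: L = 35, F = 71, f = 40, h = 5.
Median ≈ 35 + ((100.5 − 71) / 40) × 5 = 38.6875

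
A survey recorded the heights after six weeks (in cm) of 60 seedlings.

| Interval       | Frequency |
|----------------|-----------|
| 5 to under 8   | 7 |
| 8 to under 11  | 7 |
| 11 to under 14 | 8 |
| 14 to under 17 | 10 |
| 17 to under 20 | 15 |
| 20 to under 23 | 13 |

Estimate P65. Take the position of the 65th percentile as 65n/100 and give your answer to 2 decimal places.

Cumulative frequencies: 7, 14, 22, 32, 47, 60
n = 60; position = 65n/100 = 39.
This falls in the class 17 to under 20: L = 17, F = 32, f = 15, h = 3.
65th percentile ≈ 17 + ((39 − 32) / 15) × 3 = 18.4000

18.40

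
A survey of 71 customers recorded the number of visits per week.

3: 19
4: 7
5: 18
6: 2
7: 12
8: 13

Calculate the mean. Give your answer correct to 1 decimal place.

Values: 3, 4, 5, 6, 7, 8
Σfx = 19×3 + 7×4 + 18×5 + 2×6 + 12×7 + 13×8 = 375
n = Σf = 71
Mean = 375 / 71 = 5.2817

5.3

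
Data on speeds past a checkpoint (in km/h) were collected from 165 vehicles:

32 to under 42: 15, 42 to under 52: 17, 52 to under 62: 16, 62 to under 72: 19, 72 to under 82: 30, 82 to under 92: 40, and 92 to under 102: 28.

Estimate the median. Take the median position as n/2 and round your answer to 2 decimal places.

77.17

Cumulative frequencies: 15, 32, 48, 67, 97, 137, 165
n = 165; position = n/2 = 82.5.
This falls in the class 72 to under 82: L = 72, F = 67, f = 30, h = 10.
Median ≈ 72 + ((82.5 − 67) / 30) × 10 = 77.1667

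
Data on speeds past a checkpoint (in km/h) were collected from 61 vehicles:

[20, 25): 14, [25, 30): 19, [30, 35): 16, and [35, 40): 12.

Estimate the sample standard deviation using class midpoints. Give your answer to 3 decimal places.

5.280

Midpoints: 22.5, 27.5, 32.5, 37.5
n = 61, Σfm = 1807.5, mean = 29.6311
Σfm² = 55231.25
Σf(m − x̄)² = Σfm² − (Σfm)²/n = 55231.25 − 1807.5²/61 = 1672.9508
Sample variance = 1672.9508 / 60 = 27.8825
Standard deviation = √27.8825 = 5.2804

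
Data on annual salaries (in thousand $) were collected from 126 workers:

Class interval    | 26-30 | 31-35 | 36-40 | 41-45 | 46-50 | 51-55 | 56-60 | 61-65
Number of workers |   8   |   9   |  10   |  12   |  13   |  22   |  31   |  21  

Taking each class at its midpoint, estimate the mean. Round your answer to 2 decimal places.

50.22

Midpoints: 28, 33, 38, 43, 48, 53, 58, 63
Σfm = 8×28 + 9×33 + 10×38 + 12×43 + 13×48 + 22×53 + 31×58 + 21×63 = 6328
n = Σf = 126
Mean = 6328 / 126 = 50.2222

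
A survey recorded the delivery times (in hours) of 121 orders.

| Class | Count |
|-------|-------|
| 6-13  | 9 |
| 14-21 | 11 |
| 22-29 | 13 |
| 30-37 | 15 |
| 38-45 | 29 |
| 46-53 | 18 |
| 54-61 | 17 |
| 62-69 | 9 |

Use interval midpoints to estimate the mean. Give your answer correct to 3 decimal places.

Midpoints: 9.5, 17.5, 25.5, 33.5, 41.5, 49.5, 57.5, 65.5
Σfm = 9×9.5 + 11×17.5 + 13×25.5 + 15×33.5 + 29×41.5 + 18×49.5 + 17×57.5 + 9×65.5 = 4773.5
n = Σf = 121
Mean = 4773.5 / 121 = 39.4504

39.450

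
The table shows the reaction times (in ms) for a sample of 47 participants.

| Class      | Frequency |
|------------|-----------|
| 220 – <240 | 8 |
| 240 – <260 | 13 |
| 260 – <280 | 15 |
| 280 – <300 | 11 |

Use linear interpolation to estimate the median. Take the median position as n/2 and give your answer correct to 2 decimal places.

263.33

Cumulative frequencies: 8, 21, 36, 47
n = 47; position = n/2 = 23.5.
This falls in the class 260 – <280: L = 260, F = 21, f = 15, h = 20.
Median ≈ 260 + ((23.5 − 21) / 15) × 20 = 263.3333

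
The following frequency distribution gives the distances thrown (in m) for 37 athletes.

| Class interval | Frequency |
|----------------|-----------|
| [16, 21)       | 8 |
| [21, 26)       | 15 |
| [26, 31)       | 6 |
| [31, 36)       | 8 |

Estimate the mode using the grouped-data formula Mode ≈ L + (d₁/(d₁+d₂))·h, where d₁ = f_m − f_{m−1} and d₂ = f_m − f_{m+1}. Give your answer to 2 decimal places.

23.19

Modal class: [21, 26) (highest frequency 15).
d₁ = 15 − 8 = 7, d₂ = 15 − 6 = 9
Mode ≈ 21 + (7/(7+9)) × 5 = 21 + 2.1875 = 23.1875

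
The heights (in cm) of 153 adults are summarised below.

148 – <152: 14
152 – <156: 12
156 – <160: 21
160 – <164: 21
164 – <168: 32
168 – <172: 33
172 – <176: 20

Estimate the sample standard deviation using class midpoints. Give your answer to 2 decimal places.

Midpoints: 150, 154, 158, 162, 166, 170, 174
n = 153, Σfm = 25070, mean = 163.8562
Σfm² = 4115972
Σf(m − x̄)² = Σfm² − (Σfm)²/n = 4115972 − 25070²/153 = 8096.8366
Sample variance = 8096.8366 / 152 = 53.2687
Standard deviation = √53.2687 = 7.2985

7.30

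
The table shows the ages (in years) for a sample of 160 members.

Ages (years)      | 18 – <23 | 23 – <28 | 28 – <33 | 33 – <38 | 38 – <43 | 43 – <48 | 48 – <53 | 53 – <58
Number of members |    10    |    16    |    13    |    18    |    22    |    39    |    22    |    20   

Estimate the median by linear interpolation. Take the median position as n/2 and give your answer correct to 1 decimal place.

Cumulative frequencies: 10, 26, 39, 57, 79, 118, 140, 160
n = 160; position = n/2 = 80.
This falls in the class 43 – <48: L = 43, F = 79, f = 39, h = 5.
Median ≈ 43 + ((80 − 79) / 39) × 5 = 43.1282

43.1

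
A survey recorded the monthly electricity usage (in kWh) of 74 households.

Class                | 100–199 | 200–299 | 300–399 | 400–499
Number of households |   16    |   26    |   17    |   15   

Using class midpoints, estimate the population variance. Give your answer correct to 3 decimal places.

Midpoints: 149.5, 249.5, 349.5, 449.5
n = 74, Σfm = 21563, mean = 291.3919
Σfm² = 7083418.5
Σf(m − x̄)² = Σfm² − (Σfm)²/n = 7083418.5 − 21563²/74 = 800135.1351
Population variance = 800135.1351 / 74 = 10812.6370

10812.637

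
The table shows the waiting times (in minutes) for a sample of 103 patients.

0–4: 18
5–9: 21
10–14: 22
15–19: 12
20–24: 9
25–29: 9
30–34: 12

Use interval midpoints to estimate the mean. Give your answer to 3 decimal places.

Midpoints: 2, 7, 12, 17, 22, 27, 32
Σfm = 18×2 + 21×7 + 22×12 + 12×17 + 9×22 + 9×27 + 12×32 = 1476
n = Σf = 103
Mean = 1476 / 103 = 14.3301

14.330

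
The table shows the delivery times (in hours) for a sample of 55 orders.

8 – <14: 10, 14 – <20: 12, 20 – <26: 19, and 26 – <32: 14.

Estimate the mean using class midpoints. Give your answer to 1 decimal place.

Midpoints: 11, 17, 23, 29
Σfm = 10×11 + 12×17 + 19×23 + 14×29 = 1157
n = Σf = 55
Mean = 1157 / 55 = 21.0364

21.0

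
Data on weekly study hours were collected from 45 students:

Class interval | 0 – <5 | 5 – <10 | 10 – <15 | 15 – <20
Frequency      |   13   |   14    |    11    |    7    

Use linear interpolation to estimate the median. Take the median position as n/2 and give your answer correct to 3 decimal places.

Cumulative frequencies: 13, 27, 38, 45
n = 45; position = n/2 = 22.5.
This falls in the class 5 – <10: L = 5, F = 13, f = 14, h = 5.
Median ≈ 5 + ((22.5 − 13) / 14) × 5 = 8.3929

8.393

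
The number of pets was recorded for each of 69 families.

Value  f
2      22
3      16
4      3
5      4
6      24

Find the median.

3

Cumulative frequencies: 22, 38, 41, 45, 69
n = 69, so the median is the value in position (n+1)/2 = 35.
Position 35 falls at value 3.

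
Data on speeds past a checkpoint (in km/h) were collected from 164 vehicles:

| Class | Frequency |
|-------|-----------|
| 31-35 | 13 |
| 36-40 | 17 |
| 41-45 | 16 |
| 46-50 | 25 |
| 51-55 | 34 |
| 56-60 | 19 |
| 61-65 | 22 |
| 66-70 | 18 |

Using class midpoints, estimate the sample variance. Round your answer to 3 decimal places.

108.547

Midpoints: 33, 38, 43, 48, 53, 58, 63, 68
n = 164, Σfm = 8477, mean = 51.6890
Σfm² = 455861
Σf(m − x̄)² = Σfm² − (Σfm)²/n = 455861 − 8477²/164 = 17693.1402
Sample variance = 17693.1402 / 163 = 108.5469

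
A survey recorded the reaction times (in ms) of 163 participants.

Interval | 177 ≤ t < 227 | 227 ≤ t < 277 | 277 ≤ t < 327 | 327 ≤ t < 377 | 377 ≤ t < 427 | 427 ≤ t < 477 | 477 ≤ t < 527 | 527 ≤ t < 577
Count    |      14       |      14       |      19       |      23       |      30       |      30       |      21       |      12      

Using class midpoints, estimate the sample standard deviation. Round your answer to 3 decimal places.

Midpoints: 202, 252, 302, 352, 402, 452, 502, 552
n = 163, Σfm = 62976, mean = 386.3558
Σfm² = 25968752
Σf(m − x̄)² = Σfm² − (Σfm)²/n = 25968752 − 62976²/163 = 1637607.3620
Sample variance = 1637607.3620 / 162 = 10108.6874
Standard deviation = √10108.6874 = 100.5420

100.542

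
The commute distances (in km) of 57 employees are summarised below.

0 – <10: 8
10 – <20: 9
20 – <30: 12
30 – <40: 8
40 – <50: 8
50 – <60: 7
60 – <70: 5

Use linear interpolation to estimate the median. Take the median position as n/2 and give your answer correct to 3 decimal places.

29.583

Cumulative frequencies: 8, 17, 29, 37, 45, 52, 57
n = 57; position = n/2 = 28.5.
This falls in the class 20 – <30: L = 20, F = 17, f = 12, h = 10.
Median ≈ 20 + ((28.5 − 17) / 12) × 10 = 29.5833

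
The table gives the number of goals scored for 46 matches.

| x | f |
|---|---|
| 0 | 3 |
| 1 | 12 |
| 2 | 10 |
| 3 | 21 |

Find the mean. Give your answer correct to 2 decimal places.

Values: 0, 1, 2, 3
Σfx = 3×0 + 12×1 + 10×2 + 21×3 = 95
n = Σf = 46
Mean = 95 / 46 = 2.0652

2.07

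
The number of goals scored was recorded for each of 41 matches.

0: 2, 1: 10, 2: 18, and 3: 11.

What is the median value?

2

Cumulative frequencies: 2, 12, 30, 41
n = 41, so the median is the value in position (n+1)/2 = 21.
Position 21 falls at value 2.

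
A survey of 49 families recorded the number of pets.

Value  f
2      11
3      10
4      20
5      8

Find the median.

Cumulative frequencies: 11, 21, 41, 49
n = 49, so the median is the value in position (n+1)/2 = 25.
Position 25 falls at value 4.

4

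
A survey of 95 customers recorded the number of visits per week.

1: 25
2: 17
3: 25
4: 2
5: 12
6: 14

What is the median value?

3

Cumulative frequencies: 25, 42, 67, 69, 81, 95
n = 95, so the median is the value in position (n+1)/2 = 48.
Position 48 falls at value 3.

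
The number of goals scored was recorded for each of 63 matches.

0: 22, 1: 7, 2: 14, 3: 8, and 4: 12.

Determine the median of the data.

2

Cumulative frequencies: 22, 29, 43, 51, 63
n = 63, so the median is the value in position (n+1)/2 = 32.
Position 32 falls at value 2.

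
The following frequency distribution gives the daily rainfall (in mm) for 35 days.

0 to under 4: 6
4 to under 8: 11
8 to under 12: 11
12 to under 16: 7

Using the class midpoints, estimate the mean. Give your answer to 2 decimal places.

8.17

Midpoints: 2, 6, 10, 14
Σfm = 6×2 + 11×6 + 11×10 + 7×14 = 286
n = Σf = 35
Mean = 286 / 35 = 8.1714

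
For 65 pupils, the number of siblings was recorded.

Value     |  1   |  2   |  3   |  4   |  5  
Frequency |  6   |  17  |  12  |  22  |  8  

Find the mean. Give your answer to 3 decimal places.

Values: 1, 2, 3, 4, 5
Σfx = 6×1 + 17×2 + 12×3 + 22×4 + 8×5 = 204
n = Σf = 65
Mean = 204 / 65 = 3.1385

3.138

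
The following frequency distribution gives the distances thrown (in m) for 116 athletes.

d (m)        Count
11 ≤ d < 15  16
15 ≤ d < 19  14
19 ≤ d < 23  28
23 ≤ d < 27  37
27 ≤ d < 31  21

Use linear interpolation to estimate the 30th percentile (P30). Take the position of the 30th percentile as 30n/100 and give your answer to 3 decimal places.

19.686

Cumulative frequencies: 16, 30, 58, 95, 116
n = 116; position = 30n/100 = 34.8.
This falls in the class 19 ≤ d < 23: L = 19, F = 30, f = 28, h = 4.
30th percentile ≈ 19 + ((34.8 − 30) / 28) × 4 = 19.6857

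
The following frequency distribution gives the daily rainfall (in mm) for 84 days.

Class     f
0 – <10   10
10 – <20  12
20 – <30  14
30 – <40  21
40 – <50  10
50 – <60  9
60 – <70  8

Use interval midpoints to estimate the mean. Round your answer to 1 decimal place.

Midpoints: 5, 15, 25, 35, 45, 55, 65
Σfm = 10×5 + 12×15 + 14×25 + 21×35 + 10×45 + 9×55 + 8×65 = 2780
n = Σf = 84
Mean = 2780 / 84 = 33.0952

33.1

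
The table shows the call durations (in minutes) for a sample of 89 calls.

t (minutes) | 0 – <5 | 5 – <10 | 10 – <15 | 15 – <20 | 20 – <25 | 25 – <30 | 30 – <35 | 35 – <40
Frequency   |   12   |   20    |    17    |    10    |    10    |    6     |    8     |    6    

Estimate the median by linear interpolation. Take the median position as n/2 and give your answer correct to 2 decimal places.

13.68

Cumulative frequencies: 12, 32, 49, 59, 69, 75, 83, 89
n = 89; position = n/2 = 44.5.
This falls in the class 10 – <15: L = 10, F = 32, f = 17, h = 5.
Median ≈ 10 + ((44.5 − 32) / 17) × 5 = 13.6765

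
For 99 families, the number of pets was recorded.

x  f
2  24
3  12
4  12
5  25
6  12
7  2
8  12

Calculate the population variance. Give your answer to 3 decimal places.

3.761

Values: 2, 3, 4, 5, 6, 7, 8
n = 99, Σfx = 439, mean = 4.4343
Σfx² = 2319
Σf(x − x̄)² = Σfx² − (Σfx)²/n = 2319 − 439²/99 = 372.3232
Population variance = 372.3232 / 99 = 3.7608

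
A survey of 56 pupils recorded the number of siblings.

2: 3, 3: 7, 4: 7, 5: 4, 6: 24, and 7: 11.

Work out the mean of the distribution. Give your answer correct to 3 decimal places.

5.286

Values: 2, 3, 4, 5, 6, 7
Σfx = 3×2 + 7×3 + 7×4 + 4×5 + 24×6 + 11×7 = 296
n = Σf = 56
Mean = 296 / 56 = 5.2857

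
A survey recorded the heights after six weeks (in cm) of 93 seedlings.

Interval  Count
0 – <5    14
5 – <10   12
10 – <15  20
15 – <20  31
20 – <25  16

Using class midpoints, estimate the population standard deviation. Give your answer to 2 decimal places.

6.50

Midpoints: 2.5, 7.5, 12.5, 17.5, 22.5
n = 93, Σfm = 1277.5, mean = 13.7366
Σfm² = 21481.25
Σf(m − x̄)² = Σfm² − (Σfm)²/n = 21481.25 − 1277.5²/93 = 3932.7957
Population variance = 3932.7957 / 93 = 42.2881
Standard deviation = √42.2881 = 6.5029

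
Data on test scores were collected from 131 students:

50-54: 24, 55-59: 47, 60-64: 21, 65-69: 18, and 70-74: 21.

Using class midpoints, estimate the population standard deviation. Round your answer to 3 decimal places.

Midpoints: 52, 57, 62, 67, 72
n = 131, Σfm = 7947, mean = 60.6641
Σfm² = 487989
Σf(m − x̄)² = Σfm² − (Σfm)²/n = 487989 − 7947²/131 = 5891.2214
Population variance = 5891.2214 / 131 = 44.9712
Standard deviation = √44.9712 = 6.7061

6.706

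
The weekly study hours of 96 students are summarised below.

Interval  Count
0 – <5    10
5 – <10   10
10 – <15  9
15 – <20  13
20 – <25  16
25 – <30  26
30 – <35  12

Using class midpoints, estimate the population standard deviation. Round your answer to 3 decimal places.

Midpoints: 2.5, 7.5, 12.5, 17.5, 22.5, 27.5, 32.5
n = 96, Σfm = 1905, mean = 19.8438
Σfm² = 46450
Σf(m − x̄)² = Σfm² − (Σfm)²/n = 46450 − 1905²/96 = 8647.6562
Population variance = 8647.6562 / 96 = 90.0798
Standard deviation = √90.0798 = 9.4910

9.491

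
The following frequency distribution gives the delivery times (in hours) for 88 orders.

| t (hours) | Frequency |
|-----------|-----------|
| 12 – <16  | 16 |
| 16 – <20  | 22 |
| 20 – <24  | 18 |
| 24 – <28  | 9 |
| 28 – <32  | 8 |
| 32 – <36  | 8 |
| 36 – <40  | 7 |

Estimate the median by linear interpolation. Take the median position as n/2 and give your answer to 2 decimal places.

21.33

Cumulative frequencies: 16, 38, 56, 65, 73, 81, 88
n = 88; position = n/2 = 44.
This falls in the class 20 – <24: L = 20, F = 38, f = 18, h = 4.
Median ≈ 20 + ((44 − 38) / 18) × 4 = 21.3333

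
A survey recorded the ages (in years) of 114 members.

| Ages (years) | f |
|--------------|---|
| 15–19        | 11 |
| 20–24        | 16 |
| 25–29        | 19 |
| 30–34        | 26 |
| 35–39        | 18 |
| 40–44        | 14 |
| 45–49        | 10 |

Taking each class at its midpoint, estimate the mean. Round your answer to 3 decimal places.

31.649

Midpoints: 17, 22, 27, 32, 37, 42, 47
Σfm = 11×17 + 16×22 + 19×27 + 26×32 + 18×37 + 14×42 + 10×47 = 3608
n = Σf = 114
Mean = 3608 / 114 = 31.6491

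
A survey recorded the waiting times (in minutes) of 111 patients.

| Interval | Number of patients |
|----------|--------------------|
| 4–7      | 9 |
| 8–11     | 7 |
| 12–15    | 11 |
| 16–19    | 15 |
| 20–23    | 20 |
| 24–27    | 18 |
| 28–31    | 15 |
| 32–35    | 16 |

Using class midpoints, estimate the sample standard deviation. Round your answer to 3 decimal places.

Midpoints: 5.5, 9.5, 13.5, 17.5, 21.5, 25.5, 29.5, 33.5
n = 111, Σfm = 2394.5, mean = 21.5721
Σfm² = 59461.75
Σf(m − x̄)² = Σfm² − (Σfm)²/n = 59461.75 − 2394.5²/111 = 7807.4234
Sample variance = 7807.4234 / 110 = 70.9766
Standard deviation = √70.9766 = 8.4248

8.425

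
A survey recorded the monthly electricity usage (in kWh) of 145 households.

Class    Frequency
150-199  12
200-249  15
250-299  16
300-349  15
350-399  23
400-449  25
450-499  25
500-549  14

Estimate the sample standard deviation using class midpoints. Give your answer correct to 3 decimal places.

Midpoints: 174.5, 224.5, 274.5, 324.5, 374.5, 424.5, 474.5, 524.5
n = 145, Σfm = 53152.5, mean = 366.5690
Σfm² = 21117436.25
Σf(m − x̄)² = Σfm² − (Σfm)²/n = 21117436.25 − 53152.5²/145 = 1633379.3103
Sample variance = 1633379.3103 / 144 = 11342.9119
Standard deviation = √11342.9119 = 106.5031

106.503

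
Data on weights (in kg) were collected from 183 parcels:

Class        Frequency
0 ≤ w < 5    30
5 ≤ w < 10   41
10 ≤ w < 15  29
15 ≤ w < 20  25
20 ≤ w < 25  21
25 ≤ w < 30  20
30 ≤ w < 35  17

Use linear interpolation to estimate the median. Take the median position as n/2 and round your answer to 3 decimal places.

Cumulative frequencies: 30, 71, 100, 125, 146, 166, 183
n = 183; position = n/2 = 91.5.
This falls in the class 10 ≤ w < 15: L = 10, F = 71, f = 29, h = 5.
Median ≈ 10 + ((91.5 − 71) / 29) × 5 = 13.5345

13.534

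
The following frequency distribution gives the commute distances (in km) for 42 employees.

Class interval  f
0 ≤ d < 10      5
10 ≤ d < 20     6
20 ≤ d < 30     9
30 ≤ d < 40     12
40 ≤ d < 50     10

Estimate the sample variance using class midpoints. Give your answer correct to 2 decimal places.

175.38

Midpoints: 5, 15, 25, 35, 45
n = 42, Σfm = 1210, mean = 28.8095
Σfm² = 42050
Σf(m − x̄)² = Σfm² − (Σfm)²/n = 42050 − 1210²/42 = 7190.4762
Sample variance = 7190.4762 / 41 = 175.3775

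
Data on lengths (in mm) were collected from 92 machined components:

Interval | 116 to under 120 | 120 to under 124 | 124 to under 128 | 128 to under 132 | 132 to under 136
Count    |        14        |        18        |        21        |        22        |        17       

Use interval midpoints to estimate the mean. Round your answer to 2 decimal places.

126.43

Midpoints: 118, 122, 126, 130, 134
Σfm = 14×118 + 18×122 + 21×126 + 22×130 + 17×134 = 11632
n = Σf = 92
Mean = 11632 / 92 = 126.4348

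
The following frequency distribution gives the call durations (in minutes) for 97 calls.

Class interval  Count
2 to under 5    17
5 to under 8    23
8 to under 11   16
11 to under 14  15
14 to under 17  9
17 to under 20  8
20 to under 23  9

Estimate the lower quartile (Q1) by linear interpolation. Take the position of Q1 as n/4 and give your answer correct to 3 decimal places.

Cumulative frequencies: 17, 40, 56, 71, 80, 88, 97
n = 97; position = n/4 = 24.25.
This falls in the class 5 to under 8: L = 5, F = 17, f = 23, h = 3.
Lower quartile ≈ 5 + ((24.25 − 17) / 23) × 3 = 5.9457

5.946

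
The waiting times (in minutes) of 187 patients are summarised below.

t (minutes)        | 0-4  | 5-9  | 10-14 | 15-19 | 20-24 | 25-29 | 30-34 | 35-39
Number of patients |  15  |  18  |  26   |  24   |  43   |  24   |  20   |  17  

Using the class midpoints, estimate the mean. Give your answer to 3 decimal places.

19.995

Midpoints: 2, 7, 12, 17, 22, 27, 32, 37
Σfm = 15×2 + 18×7 + 26×12 + 24×17 + 43×22 + 24×27 + 20×32 + 17×37 = 3739
n = Σf = 187
Mean = 3739 / 187 = 19.9947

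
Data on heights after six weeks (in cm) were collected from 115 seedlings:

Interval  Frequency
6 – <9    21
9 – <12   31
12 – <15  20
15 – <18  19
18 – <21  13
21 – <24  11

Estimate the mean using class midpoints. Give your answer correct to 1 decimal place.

Midpoints: 7.5, 10.5, 13.5, 16.5, 19.5, 22.5
Σfm = 21×7.5 + 31×10.5 + 20×13.5 + 19×16.5 + 13×19.5 + 11×22.5 = 1567.5
n = Σf = 115
Mean = 1567.5 / 115 = 13.6304

13.6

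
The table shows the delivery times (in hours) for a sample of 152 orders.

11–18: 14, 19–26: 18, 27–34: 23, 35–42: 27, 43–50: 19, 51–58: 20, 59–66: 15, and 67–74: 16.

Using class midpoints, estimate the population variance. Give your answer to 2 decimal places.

286.93

Midpoints: 14.5, 22.5, 30.5, 38.5, 46.5, 54.5, 62.5, 70.5
n = 152, Σfm = 6388, mean = 42.0263
Σfm² = 312078
Σf(m − x̄)² = Σfm² − (Σfm)²/n = 312078 − 6388²/152 = 43613.8947
Population variance = 43613.8947 / 152 = 286.9335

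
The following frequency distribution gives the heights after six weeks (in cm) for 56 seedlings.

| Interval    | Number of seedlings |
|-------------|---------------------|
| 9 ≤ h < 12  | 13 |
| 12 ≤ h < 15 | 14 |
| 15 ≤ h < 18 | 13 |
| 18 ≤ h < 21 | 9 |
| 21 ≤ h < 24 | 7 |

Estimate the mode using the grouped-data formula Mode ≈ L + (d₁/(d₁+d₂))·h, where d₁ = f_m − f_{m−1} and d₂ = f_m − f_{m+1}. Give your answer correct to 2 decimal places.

13.50

Modal class: 12 ≤ h < 15 (highest frequency 14).
d₁ = 14 − 13 = 1, d₂ = 14 − 13 = 1
Mode ≈ 12 + (1/(1+1)) × 3 = 12 + 1.5000 = 13.5000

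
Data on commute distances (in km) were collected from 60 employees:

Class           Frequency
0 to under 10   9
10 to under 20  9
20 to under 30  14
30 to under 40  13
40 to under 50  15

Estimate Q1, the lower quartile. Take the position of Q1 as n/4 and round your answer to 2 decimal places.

16.67

Cumulative frequencies: 9, 18, 32, 45, 60
n = 60; position = n/4 = 15.
This falls in the class 10 to under 20: L = 10, F = 9, f = 9, h = 10.
Lower quartile ≈ 10 + ((15 − 9) / 9) × 10 = 16.6667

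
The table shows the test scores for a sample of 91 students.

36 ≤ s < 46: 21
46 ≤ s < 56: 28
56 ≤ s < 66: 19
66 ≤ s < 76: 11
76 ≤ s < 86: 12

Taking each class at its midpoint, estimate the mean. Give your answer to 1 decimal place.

Midpoints: 41, 51, 61, 71, 81
Σfm = 21×41 + 28×51 + 19×61 + 11×71 + 12×81 = 5201
n = Σf = 91
Mean = 5201 / 91 = 57.1538

57.2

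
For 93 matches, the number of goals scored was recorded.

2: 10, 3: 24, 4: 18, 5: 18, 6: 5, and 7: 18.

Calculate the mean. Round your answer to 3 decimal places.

Values: 2, 3, 4, 5, 6, 7
Σfx = 10×2 + 24×3 + 18×4 + 18×5 + 5×6 + 18×7 = 410
n = Σf = 93
Mean = 410 / 93 = 4.4086

4.409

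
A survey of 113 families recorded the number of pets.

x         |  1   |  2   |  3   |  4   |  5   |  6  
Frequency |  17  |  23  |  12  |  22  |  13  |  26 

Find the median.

Cumulative frequencies: 17, 40, 52, 74, 87, 113
n = 113, so the median is the value in position (n+1)/2 = 57.
Position 57 falls at value 4.

4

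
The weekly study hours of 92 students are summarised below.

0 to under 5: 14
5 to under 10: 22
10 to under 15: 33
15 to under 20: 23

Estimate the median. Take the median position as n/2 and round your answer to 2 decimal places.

11.52

Cumulative frequencies: 14, 36, 69, 92
n = 92; position = n/2 = 46.
This falls in the class 10 to under 15: L = 10, F = 36, f = 33, h = 5.
Median ≈ 10 + ((46 − 36) / 33) × 5 = 11.5152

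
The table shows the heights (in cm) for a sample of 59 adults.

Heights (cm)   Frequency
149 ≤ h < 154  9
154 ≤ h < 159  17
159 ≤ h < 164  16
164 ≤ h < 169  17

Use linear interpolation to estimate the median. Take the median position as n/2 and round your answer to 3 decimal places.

Cumulative frequencies: 9, 26, 42, 59
n = 59; position = n/2 = 29.5.
This falls in the class 159 ≤ h < 164: L = 159, F = 26, f = 16, h = 5.
Median ≈ 159 + ((29.5 − 26) / 16) × 5 = 160.0938

160.094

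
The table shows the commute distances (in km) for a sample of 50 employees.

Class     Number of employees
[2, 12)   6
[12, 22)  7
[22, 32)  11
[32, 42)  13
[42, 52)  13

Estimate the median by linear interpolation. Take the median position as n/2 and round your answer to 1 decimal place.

32.8

Cumulative frequencies: 6, 13, 24, 37, 50
n = 50; position = n/2 = 25.
This falls in the class [32, 42): L = 32, F = 24, f = 13, h = 10.
Median ≈ 32 + ((25 − 24) / 13) × 10 = 32.7692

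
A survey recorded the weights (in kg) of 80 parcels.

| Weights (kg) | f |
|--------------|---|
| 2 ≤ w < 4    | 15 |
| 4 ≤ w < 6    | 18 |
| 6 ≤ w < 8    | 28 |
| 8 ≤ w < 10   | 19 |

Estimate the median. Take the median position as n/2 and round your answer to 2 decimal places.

Cumulative frequencies: 15, 33, 61, 80
n = 80; position = n/2 = 40.
This falls in the class 6 ≤ w < 8: L = 6, F = 33, f = 28, h = 2.
Median ≈ 6 + ((40 − 33) / 28) × 2 = 6.5000

6.50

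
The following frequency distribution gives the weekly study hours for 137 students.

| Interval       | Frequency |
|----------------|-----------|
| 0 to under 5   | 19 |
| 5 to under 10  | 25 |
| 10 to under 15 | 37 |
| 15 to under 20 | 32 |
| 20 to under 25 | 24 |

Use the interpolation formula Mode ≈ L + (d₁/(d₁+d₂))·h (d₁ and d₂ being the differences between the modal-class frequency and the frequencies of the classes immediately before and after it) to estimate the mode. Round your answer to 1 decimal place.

Modal class: 10 to under 15 (highest frequency 37).
d₁ = 37 − 25 = 12, d₂ = 37 − 32 = 5
Mode ≈ 10 + (12/(12+5)) × 5 = 10 + 3.5294 = 13.5294

13.5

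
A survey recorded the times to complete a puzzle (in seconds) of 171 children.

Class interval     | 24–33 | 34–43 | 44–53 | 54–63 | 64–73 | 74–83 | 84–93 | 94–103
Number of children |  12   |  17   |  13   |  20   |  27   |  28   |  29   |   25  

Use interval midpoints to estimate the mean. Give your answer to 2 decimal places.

Midpoints: 28.5, 38.5, 48.5, 58.5, 68.5, 78.5, 88.5, 98.5
Σfm = 12×28.5 + 17×38.5 + 13×48.5 + 20×58.5 + 27×68.5 + 28×78.5 + 29×88.5 + 25×98.5 = 11873.5
n = Σf = 171
Mean = 11873.5 / 171 = 69.4357

69.44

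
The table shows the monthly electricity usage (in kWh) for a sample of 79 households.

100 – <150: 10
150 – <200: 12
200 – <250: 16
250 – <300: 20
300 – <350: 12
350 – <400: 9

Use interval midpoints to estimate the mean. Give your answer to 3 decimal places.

Midpoints: 125, 175, 225, 275, 325, 375
Σfm = 10×125 + 12×175 + 16×225 + 20×275 + 12×325 + 9×375 = 19725
n = Σf = 79
Mean = 19725 / 79 = 249.6835

249.684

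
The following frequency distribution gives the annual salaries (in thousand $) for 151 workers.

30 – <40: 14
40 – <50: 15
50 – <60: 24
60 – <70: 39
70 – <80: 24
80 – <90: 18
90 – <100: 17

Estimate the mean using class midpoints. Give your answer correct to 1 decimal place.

66.0

Midpoints: 35, 45, 55, 65, 75, 85, 95
Σfm = 14×35 + 15×45 + 24×55 + 39×65 + 24×75 + 18×85 + 17×95 = 9965
n = Σf = 151
Mean = 9965 / 151 = 65.9934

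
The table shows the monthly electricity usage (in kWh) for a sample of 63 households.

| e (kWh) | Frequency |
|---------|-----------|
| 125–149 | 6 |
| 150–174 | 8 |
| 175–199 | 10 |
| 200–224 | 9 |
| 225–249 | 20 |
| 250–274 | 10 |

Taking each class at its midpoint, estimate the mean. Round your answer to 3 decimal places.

Midpoints: 137, 162, 187, 212, 237, 262
Σfm = 6×137 + 8×162 + 10×187 + 9×212 + 20×237 + 10×262 = 13256
n = Σf = 63
Mean = 13256 / 63 = 210.4127

210.413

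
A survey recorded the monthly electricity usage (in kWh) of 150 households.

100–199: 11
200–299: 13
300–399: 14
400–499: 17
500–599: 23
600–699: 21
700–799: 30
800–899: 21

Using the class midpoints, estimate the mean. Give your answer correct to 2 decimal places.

Midpoints: 149.5, 249.5, 349.5, 449.5, 549.5, 649.5, 749.5, 849.5
Σfm = 11×149.5 + 13×249.5 + 14×349.5 + 17×449.5 + 23×549.5 + 21×649.5 + 30×749.5 + 21×849.5 = 84025
n = Σf = 150
Mean = 84025 / 150 = 560.1667

560.17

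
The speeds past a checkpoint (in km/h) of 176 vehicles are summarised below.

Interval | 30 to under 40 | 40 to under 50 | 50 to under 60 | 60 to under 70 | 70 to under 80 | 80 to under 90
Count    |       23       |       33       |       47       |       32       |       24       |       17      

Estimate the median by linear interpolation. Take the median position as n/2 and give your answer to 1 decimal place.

Cumulative frequencies: 23, 56, 103, 135, 159, 176
n = 176; position = n/2 = 88.
This falls in the class 50 to under 60: L = 50, F = 56, f = 47, h = 10.
Median ≈ 50 + ((88 − 56) / 47) × 10 = 56.8085

56.8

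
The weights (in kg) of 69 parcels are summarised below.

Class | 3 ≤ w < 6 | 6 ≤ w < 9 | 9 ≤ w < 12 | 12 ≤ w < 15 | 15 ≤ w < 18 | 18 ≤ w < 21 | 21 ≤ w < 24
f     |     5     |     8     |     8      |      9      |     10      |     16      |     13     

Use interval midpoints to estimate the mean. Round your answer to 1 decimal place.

15.3

Midpoints: 4.5, 7.5, 10.5, 13.5, 16.5, 19.5, 22.5
Σfm = 5×4.5 + 8×7.5 + 8×10.5 + 9×13.5 + 10×16.5 + 16×19.5 + 13×22.5 = 1057.5
n = Σf = 69
Mean = 1057.5 / 69 = 15.3261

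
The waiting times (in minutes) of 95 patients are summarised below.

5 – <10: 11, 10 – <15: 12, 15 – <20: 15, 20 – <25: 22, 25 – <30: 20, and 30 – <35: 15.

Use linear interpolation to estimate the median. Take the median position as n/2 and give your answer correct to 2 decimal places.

22.16

Cumulative frequencies: 11, 23, 38, 60, 80, 95
n = 95; position = n/2 = 47.5.
This falls in the class 20 – <25: L = 20, F = 38, f = 22, h = 5.
Median ≈ 20 + ((47.5 − 38) / 22) × 5 = 22.1591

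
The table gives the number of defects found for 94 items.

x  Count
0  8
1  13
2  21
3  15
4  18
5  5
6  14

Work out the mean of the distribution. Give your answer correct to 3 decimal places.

2.989

Values: 0, 1, 2, 3, 4, 5, 6
Σfx = 8×0 + 13×1 + 21×2 + 15×3 + 18×4 + 5×5 + 14×6 = 281
n = Σf = 94
Mean = 281 / 94 = 2.9894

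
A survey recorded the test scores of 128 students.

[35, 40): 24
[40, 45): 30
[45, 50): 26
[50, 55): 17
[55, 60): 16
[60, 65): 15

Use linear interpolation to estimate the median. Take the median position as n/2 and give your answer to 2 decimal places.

46.92

Cumulative frequencies: 24, 54, 80, 97, 113, 128
n = 128; position = n/2 = 64.
This falls in the class [45, 50): L = 45, F = 54, f = 26, h = 5.
Median ≈ 45 + ((64 − 54) / 26) × 5 = 46.9231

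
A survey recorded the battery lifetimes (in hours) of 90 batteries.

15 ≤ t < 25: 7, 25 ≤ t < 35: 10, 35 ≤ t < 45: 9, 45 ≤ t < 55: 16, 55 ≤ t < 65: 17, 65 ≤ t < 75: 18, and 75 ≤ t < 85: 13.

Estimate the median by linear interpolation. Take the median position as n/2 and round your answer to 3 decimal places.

56.765

Cumulative frequencies: 7, 17, 26, 42, 59, 77, 90
n = 90; position = n/2 = 45.
This falls in the class 55 ≤ t < 65: L = 55, F = 42, f = 17, h = 10.
Median ≈ 55 + ((45 − 42) / 17) × 10 = 56.7647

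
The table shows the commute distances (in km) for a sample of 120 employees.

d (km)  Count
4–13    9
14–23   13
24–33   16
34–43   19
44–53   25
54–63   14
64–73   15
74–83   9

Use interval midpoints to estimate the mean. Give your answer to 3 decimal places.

43.917

Midpoints: 8.5, 18.5, 28.5, 38.5, 48.5, 58.5, 68.5, 78.5
Σfm = 9×8.5 + 13×18.5 + 16×28.5 + 19×38.5 + 25×48.5 + 14×58.5 + 15×68.5 + 9×78.5 = 5270
n = Σf = 120
Mean = 5270 / 120 = 43.9167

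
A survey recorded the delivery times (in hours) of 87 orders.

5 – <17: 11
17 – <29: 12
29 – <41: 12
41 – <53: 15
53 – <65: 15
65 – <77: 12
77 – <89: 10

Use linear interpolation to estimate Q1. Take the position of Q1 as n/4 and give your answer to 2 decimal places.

27.75

Cumulative frequencies: 11, 23, 35, 50, 65, 77, 87
n = 87; position = n/4 = 21.75.
This falls in the class 17 – <29: L = 17, F = 11, f = 12, h = 12.
Lower quartile ≈ 17 + ((21.75 − 11) / 12) × 12 = 27.7500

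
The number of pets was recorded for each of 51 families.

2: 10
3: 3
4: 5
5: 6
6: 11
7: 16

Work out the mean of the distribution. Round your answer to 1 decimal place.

Values: 2, 3, 4, 5, 6, 7
Σfx = 10×2 + 3×3 + 5×4 + 6×5 + 11×6 + 16×7 = 257
n = Σf = 51
Mean = 257 / 51 = 5.0392

5.0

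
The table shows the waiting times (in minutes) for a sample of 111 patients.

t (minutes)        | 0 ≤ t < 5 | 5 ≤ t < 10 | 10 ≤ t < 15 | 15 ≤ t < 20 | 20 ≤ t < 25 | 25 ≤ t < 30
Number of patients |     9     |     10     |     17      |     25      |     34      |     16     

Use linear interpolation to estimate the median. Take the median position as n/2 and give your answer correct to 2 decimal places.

Cumulative frequencies: 9, 19, 36, 61, 95, 111
n = 111; position = n/2 = 55.5.
This falls in the class 15 ≤ t < 20: L = 15, F = 36, f = 25, h = 5.
Median ≈ 15 + ((55.5 − 36) / 25) × 5 = 18.9000

18.90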